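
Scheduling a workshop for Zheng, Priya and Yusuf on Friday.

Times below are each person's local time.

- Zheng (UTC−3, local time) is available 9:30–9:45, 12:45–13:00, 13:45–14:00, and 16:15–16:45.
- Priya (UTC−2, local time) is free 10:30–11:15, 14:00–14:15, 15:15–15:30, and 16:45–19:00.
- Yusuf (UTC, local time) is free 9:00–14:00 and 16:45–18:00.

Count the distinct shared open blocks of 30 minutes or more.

Zheng → UTC: 12:30–12:45, 15:45–16:00, 16:45–17:00, 19:15–19:45.
Priya → UTC: 12:30–13:15, 16:00–16:15, 17:15–17:30, 18:45–21:00.
Yusuf → UTC: 09:00–14:00, 16:45–18:00.
Zheng ∩ Priya: 12:30–12:45, 19:15–19:45.
Zheng ∩ Priya ∩ Yusuf: 12:30–12:45.
Windows ≥ 30 min: (none).
That's 0 windows.

0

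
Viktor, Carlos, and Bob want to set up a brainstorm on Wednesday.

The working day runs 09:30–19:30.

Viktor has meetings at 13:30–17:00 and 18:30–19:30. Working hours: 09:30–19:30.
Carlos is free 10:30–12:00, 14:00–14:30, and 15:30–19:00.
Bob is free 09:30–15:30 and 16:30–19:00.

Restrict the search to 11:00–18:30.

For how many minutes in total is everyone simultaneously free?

150 minutes

Viktor free within 09:30–19:30: 09:30–13:30, 17:00–18:30.
Viktor ∩ Carlos: 10:30–12:00, 17:00–18:30.
Viktor ∩ Carlos ∩ Bob: 10:30–12:00, 17:00–18:30.
Restricted to 11:00–18:30: 11:00–12:00, 17:00–18:30.
Total common minutes: 60 + 90 = 150.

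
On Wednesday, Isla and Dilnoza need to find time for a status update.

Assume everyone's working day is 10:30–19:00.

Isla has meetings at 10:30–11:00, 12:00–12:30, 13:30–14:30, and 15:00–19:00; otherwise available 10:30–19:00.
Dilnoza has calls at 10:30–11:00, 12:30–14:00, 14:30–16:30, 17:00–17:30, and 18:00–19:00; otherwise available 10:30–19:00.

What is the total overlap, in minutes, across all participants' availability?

60 minutes

Isla free within 10:30–19:00: 11:00–12:00, 12:30–13:30, 14:30–15:00.
Dilnoza free within 10:30–19:00: 11:00–12:30, 14:00–14:30, 16:30–17:00, 17:30–18:00.
Isla ∩ Dilnoza: 11:00–12:00.
Total common minutes: 60.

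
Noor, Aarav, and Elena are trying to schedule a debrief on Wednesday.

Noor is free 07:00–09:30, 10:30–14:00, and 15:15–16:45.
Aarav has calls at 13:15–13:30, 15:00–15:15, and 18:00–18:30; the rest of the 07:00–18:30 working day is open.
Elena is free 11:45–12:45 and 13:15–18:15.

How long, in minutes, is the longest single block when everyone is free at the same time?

Aarav free within 07:00–18:30: 07:00–13:15, 13:30–15:00, 15:15–18:00.
Noor ∩ Aarav: 07:00–09:30, 10:30–13:15, 13:30–14:00, 15:15–16:45.
Noor ∩ Aarav ∩ Elena: 11:45–12:45, 13:30–14:00, 15:15–16:45.
Common window lengths: 60, 30, 90 min; longest is 90.

90 minutes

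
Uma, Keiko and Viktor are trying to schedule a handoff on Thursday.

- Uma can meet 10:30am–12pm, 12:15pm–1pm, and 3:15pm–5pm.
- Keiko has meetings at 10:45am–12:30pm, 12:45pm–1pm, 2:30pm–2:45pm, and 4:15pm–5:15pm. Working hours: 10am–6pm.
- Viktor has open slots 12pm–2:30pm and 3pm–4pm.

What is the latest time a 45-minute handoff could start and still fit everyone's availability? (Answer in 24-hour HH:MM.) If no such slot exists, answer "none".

Keiko free within 10:00–18:00: 10:00–10:45, 12:30–12:45, 13:00–14:30, 14:45–16:15, 17:15–18:00.
Uma ∩ Keiko: 10:30–10:45, 12:30–12:45, 15:15–16:15.
Uma ∩ Keiko ∩ Viktor: 12:30–12:45, 15:15–16:00.
Windows ≥ 45 min: 15:15–16:00.
Latest start in the last window 15:15–16:00 is 16:00 − 45 min = 15:15.

15:15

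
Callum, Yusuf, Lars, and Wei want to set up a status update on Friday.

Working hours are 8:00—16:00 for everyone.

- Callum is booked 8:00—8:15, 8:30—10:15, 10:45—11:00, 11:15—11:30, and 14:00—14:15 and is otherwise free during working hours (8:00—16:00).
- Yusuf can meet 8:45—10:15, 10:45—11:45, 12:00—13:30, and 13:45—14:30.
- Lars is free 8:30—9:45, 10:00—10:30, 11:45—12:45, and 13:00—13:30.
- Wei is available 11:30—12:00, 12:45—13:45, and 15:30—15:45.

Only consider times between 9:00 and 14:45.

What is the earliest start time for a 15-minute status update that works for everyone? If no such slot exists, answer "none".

13:00

Callum free within 08:00–16:00: 08:15–08:30, 10:15–10:45, 11:00–11:15, 11:30–14:00, 14:15–16:00.
Callum ∩ Yusuf: 11:00–11:15, 11:30–11:45, 12:00–13:30, 13:45–14:00, 14:15–14:30.
Callum ∩ Yusuf ∩ Lars: 12:00–12:45, 13:00–13:30.
Callum ∩ Yusuf ∩ Lars ∩ Wei: 13:00–13:30.
Restricted to 09:00–14:45: 13:00–13:30.
Windows ≥ 15 min: 13:00–13:30.
Earliest such window starts at 13:00.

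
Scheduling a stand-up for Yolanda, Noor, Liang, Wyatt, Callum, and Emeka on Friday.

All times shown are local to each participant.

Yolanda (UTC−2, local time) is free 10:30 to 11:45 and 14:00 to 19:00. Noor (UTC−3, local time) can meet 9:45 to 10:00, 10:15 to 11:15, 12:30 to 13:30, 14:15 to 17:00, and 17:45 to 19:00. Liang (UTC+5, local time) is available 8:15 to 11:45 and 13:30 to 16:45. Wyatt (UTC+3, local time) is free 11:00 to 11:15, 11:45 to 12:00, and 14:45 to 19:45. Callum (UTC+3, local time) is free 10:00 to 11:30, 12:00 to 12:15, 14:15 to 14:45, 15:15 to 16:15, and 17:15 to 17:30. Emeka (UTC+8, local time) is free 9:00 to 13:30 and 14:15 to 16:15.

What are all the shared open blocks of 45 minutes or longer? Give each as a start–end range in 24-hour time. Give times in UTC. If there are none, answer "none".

none

Yolanda → UTC: 12:30–13:45, 16:00–21:00.
Noor → UTC: 12:45–13:00, 13:15–14:15, 15:30–16:30, 17:15–20:00, 20:45–22:00.
Liang → UTC: 03:15–06:45, 08:30–11:45.
Wyatt → UTC: 08:00–08:15, 08:45–09:00, 11:45–16:45.
Callum → UTC: 07:00–08:30, 09:00–09:15, 11:15–11:45, 12:15–13:15, 14:15–14:30.
Emeka → UTC: 01:00–05:30, 06:15–08:15.
Yolanda ∩ Noor: 12:45–13:00, 13:15–13:45, 16:00–16:30, 17:15–20:00, 20:45–21:00.
Yolanda ∩ Noor ∩ Liang: (none).
Yolanda ∩ Noor ∩ Liang ∩ Wyatt: (none).
Yolanda ∩ Noor ∩ Liang ∩ Wyatt ∩ Callum: (none).
Yolanda ∩ Noor ∩ Liang ∩ Wyatt ∩ Callum ∩ Emeka: (none).
Windows ≥ 45 min: (none).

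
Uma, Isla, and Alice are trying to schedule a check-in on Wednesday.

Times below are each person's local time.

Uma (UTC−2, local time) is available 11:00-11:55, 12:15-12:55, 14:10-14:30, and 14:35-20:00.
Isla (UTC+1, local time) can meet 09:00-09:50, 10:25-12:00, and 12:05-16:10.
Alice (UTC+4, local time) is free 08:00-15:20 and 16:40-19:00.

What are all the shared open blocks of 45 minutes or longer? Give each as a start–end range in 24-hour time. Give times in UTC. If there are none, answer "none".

Uma → UTC: 13:00–13:55, 14:15–14:55, 16:10–16:30, 16:35–22:00.
Isla → UTC: 08:00–08:50, 09:25–11:00, 11:05–15:10.
Alice → UTC: 04:00–11:20, 12:40–15:00.
Uma ∩ Isla: 13:00–13:55, 14:15–14:55.
Uma ∩ Isla ∩ Alice: 13:00–13:55, 14:15–14:55.
Windows ≥ 45 min: 13:00–13:55.

13:00–13:55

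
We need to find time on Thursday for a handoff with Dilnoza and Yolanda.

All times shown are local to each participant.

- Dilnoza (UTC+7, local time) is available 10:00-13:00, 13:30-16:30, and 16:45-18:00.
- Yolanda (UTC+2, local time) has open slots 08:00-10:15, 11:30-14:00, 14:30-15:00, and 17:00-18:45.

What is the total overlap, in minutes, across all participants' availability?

180 minutes

Dilnoza → UTC: 03:00–06:00, 06:30–09:30, 09:45–11:00.
Yolanda → UTC: 06:00–08:15, 09:30–12:00, 12:30–13:00, 15:00–16:45.
Dilnoza ∩ Yolanda: 06:30–08:15, 09:45–11:00.
Total common minutes: 105 + 75 = 180.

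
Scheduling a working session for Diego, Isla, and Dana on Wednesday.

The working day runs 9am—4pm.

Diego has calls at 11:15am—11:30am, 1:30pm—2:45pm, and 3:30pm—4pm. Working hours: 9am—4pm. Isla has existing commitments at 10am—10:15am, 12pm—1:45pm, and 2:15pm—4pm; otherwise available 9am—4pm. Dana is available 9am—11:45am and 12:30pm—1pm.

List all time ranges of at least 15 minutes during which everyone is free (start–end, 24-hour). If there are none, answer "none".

09:00–10:00, 10:15–11:15, 11:30–11:45

Diego free within 09:00–16:00: 09:00–11:15, 11:30–13:30, 14:45–15:30.
Isla free within 09:00–16:00: 09:00–10:00, 10:15–12:00, 13:45–14:15.
Diego ∩ Isla: 09:00–10:00, 10:15–11:15, 11:30–12:00.
Diego ∩ Isla ∩ Dana: 09:00–10:00, 10:15–11:15, 11:30–11:45.
Windows ≥ 15 min: 09:00–10:00, 10:15–11:15, 11:30–11:45.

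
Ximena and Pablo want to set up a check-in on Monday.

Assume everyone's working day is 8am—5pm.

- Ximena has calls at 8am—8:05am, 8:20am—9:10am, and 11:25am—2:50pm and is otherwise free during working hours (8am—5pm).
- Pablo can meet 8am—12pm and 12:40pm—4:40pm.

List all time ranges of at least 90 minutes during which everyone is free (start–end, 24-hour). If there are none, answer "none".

Ximena free within 08:00–17:00: 08:05–08:20, 09:10–11:25, 14:50–17:00.
Ximena ∩ Pablo: 08:05–08:20, 09:10–11:25, 14:50–16:40.
Windows ≥ 90 min: 09:10–11:25, 14:50–16:40.

09:10–11:25, 14:50–16:40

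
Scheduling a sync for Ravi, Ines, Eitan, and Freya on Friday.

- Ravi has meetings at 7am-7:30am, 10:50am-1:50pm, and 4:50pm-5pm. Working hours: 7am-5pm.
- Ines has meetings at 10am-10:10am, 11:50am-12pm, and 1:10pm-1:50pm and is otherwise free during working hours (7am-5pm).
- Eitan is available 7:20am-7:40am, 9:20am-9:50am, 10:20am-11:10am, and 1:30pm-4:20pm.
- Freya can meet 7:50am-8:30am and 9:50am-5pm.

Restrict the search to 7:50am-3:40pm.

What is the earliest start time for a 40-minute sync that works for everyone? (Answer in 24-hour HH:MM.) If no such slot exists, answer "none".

Ravi free within 07:00–17:00: 07:30–10:50, 13:50–16:50.
Ines free within 07:00–17:00: 07:00–10:00, 10:10–11:50, 12:00–13:10, 13:50–17:00.
Ravi ∩ Ines: 07:30–10:00, 10:10–10:50, 13:50–16:50.
Ravi ∩ Ines ∩ Eitan: 07:30–07:40, 09:20–09:50, 10:20–10:50, 13:50–16:20.
Ravi ∩ Ines ∩ Eitan ∩ Freya: 10:20–10:50, 13:50–16:20.
Restricted to 07:50–15:40: 10:20–10:50, 13:50–15:40.
Windows ≥ 40 min: 13:50–15:40.
Earliest such window starts at 13:50.

13:50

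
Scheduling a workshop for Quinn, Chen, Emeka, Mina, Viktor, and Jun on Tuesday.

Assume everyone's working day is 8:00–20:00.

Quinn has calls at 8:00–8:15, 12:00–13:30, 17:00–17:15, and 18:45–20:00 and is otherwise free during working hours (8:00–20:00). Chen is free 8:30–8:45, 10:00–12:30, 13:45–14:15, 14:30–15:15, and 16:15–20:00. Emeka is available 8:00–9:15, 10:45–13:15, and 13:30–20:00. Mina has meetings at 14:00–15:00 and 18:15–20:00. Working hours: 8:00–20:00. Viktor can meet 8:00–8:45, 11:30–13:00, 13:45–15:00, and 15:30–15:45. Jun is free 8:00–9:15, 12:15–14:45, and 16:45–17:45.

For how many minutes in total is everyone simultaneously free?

30 minutes

Quinn free within 08:00–20:00: 08:15–12:00, 13:30–17:00, 17:15–18:45.
Mina free within 08:00–20:00: 08:00–14:00, 15:00–18:15.
Quinn ∩ Chen: 08:30–08:45, 10:00–12:00, 13:45–14:15, 14:30–15:15, 16:15–17:00, 17:15–18:45.
Quinn ∩ Chen ∩ Emeka: 08:30–08:45, 10:45–12:00, 13:45–14:15, 14:30–15:15, 16:15–17:00, 17:15–18:45.
Quinn ∩ Chen ∩ Emeka ∩ Mina: 08:30–08:45, 10:45–12:00, 13:45–14:00, 15:00–15:15, 16:15–17:00, 17:15–18:15.
Quinn ∩ Chen ∩ Emeka ∩ Mina ∩ Viktor: 08:30–08:45, 11:30–12:00, 13:45–14:00.
Quinn ∩ Chen ∩ Emeka ∩ Mina ∩ Viktor ∩ Jun: 08:30–08:45, 13:45–14:00.
Total common minutes: 15 + 15 = 30.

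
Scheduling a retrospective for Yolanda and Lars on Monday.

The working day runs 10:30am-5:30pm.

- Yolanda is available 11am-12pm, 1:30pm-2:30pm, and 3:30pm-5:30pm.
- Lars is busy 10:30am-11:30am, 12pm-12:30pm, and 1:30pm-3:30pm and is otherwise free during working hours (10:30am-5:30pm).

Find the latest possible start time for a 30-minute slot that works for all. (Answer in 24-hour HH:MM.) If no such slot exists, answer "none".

17:00

Lars free within 10:30–17:30: 11:30–12:00, 12:30–13:30, 15:30–17:30.
Yolanda ∩ Lars: 11:30–12:00, 15:30–17:30.
Windows ≥ 30 min: 11:30–12:00, 15:30–17:30.
Latest start in the last window 15:30–17:30 is 17:30 − 30 min = 17:00.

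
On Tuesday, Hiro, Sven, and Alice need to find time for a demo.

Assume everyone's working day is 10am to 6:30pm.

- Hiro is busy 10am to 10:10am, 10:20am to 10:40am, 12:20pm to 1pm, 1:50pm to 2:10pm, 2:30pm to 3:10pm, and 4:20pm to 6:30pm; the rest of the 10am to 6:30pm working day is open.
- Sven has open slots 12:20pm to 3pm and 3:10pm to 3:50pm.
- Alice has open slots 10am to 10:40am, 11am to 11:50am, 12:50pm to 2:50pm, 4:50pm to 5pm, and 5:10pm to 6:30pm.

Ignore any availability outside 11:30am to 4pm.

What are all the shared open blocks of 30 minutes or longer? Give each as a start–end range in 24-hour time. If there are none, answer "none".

13:00–13:50

Hiro free within 10:00–18:30: 10:10–10:20, 10:40–12:20, 13:00–13:50, 14:10–14:30, 15:10–16:20.
Hiro ∩ Sven: 13:00–13:50, 14:10–14:30, 15:10–15:50.
Hiro ∩ Sven ∩ Alice: 13:00–13:50, 14:10–14:30.
Restricted to 11:30–16:00: 13:00–13:50, 14:10–14:30.
Windows ≥ 30 min: 13:00–13:50.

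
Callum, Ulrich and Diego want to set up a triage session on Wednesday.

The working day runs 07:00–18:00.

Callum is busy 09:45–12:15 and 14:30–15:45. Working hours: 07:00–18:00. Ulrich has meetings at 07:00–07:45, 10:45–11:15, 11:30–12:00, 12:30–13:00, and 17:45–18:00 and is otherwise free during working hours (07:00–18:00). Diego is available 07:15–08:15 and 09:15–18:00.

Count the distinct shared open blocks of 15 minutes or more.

5

Callum free within 07:00–18:00: 07:00–09:45, 12:15–14:30, 15:45–18:00.
Ulrich free within 07:00–18:00: 07:45–10:45, 11:15–11:30, 12:00–12:30, 13:00–17:45.
Callum ∩ Ulrich: 07:45–09:45, 12:15–12:30, 13:00–14:30, 15:45–17:45.
Callum ∩ Ulrich ∩ Diego: 07:45–08:15, 09:15–09:45, 12:15–12:30, 13:00–14:30, 15:45–17:45.
Windows ≥ 15 min: 07:45–08:15, 09:15–09:45, 12:15–12:30, 13:00–14:30, 15:45–17:45.
That's 5 windows.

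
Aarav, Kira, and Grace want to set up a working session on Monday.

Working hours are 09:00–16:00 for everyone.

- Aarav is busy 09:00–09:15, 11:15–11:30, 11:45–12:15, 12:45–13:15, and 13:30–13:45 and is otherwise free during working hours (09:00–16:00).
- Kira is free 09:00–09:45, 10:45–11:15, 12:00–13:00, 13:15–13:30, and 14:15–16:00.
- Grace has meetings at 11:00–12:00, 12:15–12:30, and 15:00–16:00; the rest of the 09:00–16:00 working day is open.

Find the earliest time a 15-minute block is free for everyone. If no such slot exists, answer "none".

09:15

Aarav free within 09:00–16:00: 09:15–11:15, 11:30–11:45, 12:15–12:45, 13:15–13:30, 13:45–16:00.
Grace free within 09:00–16:00: 09:00–11:00, 12:00–12:15, 12:30–15:00.
Aarav ∩ Kira: 09:15–09:45, 10:45–11:15, 12:15–12:45, 13:15–13:30, 14:15–16:00.
Aarav ∩ Kira ∩ Grace: 09:15–09:45, 10:45–11:00, 12:30–12:45, 13:15–13:30, 14:15–15:00.
Windows ≥ 15 min: 09:15–09:45, 10:45–11:00, 12:30–12:45, 13:15–13:30, 14:15–15:00.
Earliest such window starts at 09:15.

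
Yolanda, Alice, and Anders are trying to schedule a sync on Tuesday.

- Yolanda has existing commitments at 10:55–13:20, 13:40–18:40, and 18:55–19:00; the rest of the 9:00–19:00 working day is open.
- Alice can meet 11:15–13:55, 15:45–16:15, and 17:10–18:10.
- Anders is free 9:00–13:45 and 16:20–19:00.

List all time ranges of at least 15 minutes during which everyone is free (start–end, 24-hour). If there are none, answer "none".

13:20–13:40

Yolanda free within 09:00–19:00: 09:00–10:55, 13:20–13:40, 18:40–18:55.
Yolanda ∩ Alice: 13:20–13:40.
Yolanda ∩ Alice ∩ Anders: 13:20–13:40.
Windows ≥ 15 min: 13:20–13:40.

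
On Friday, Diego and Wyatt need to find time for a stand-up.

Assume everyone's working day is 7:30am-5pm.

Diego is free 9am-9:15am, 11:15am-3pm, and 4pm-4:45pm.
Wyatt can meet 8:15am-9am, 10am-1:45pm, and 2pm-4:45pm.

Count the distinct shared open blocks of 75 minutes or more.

1

Diego ∩ Wyatt: 11:15–13:45, 14:00–15:00, 16:00–16:45.
Windows ≥ 75 min: 11:15–13:45.
That's 1 window.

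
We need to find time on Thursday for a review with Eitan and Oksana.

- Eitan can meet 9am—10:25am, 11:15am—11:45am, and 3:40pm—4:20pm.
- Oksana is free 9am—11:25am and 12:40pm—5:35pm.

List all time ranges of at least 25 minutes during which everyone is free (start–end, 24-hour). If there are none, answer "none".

09:00–10:25, 15:40–16:20

Eitan ∩ Oksana: 09:00–10:25, 11:15–11:25, 15:40–16:20.
Windows ≥ 25 min: 09:00–10:25, 15:40–16:20.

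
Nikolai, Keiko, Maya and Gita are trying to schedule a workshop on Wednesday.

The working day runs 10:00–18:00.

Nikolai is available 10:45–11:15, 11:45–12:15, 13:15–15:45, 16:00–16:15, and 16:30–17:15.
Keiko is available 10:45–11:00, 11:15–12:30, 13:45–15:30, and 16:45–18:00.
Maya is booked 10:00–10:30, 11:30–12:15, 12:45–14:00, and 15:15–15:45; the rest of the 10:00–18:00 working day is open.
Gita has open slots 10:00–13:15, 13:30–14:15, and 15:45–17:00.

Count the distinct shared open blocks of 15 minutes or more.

Maya free within 10:00–18:00: 10:30–11:30, 12:15–12:45, 14:00–15:15, 15:45–18:00.
Nikolai ∩ Keiko: 10:45–11:00, 11:45–12:15, 13:45–15:30, 16:45–17:15.
Nikolai ∩ Keiko ∩ Maya: 10:45–11:00, 14:00–15:15, 16:45–17:15.
Nikolai ∩ Keiko ∩ Maya ∩ Gita: 10:45–11:00, 14:00–14:15, 16:45–17:00.
Windows ≥ 15 min: 10:45–11:00, 14:00–14:15, 16:45–17:00.
That's 3 windows.

3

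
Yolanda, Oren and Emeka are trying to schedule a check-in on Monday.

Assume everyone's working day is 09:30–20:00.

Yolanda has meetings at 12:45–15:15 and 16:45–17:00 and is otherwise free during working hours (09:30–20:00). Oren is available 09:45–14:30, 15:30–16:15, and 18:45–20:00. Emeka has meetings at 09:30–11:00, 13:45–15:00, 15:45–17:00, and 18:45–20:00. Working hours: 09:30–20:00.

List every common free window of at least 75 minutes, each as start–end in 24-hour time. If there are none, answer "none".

Yolanda free within 09:30–20:00: 09:30–12:45, 15:15–16:45, 17:00–20:00.
Emeka free within 09:30–20:00: 11:00–13:45, 15:00–15:45, 17:00–18:45.
Yolanda ∩ Oren: 09:45–12:45, 15:30–16:15, 18:45–20:00.
Yolanda ∩ Oren ∩ Emeka: 11:00–12:45, 15:30–15:45.
Windows ≥ 75 min: 11:00–12:45.

11:00–12:45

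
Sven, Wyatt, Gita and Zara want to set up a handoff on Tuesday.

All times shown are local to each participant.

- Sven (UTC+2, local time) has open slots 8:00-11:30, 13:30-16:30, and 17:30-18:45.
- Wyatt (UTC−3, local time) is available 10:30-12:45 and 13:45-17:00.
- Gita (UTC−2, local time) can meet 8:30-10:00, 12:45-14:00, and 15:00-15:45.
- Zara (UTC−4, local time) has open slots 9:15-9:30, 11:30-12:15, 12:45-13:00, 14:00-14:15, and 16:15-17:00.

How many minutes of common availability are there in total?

15 minutes

Sven → UTC: 06:00–09:30, 11:30–14:30, 15:30–16:45.
Wyatt → UTC: 13:30–15:45, 16:45–20:00.
Gita → UTC: 10:30–12:00, 14:45–16:00, 17:00–17:45.
Zara → UTC: 13:15–13:30, 15:30–16:15, 16:45–17:00, 18:00–18:15, 20:15–21:00.
Sven ∩ Wyatt: 13:30–14:30, 15:30–15:45.
Sven ∩ Wyatt ∩ Gita: 15:30–15:45.
Sven ∩ Wyatt ∩ Gita ∩ Zara: 15:30–15:45.
Total common minutes: 15.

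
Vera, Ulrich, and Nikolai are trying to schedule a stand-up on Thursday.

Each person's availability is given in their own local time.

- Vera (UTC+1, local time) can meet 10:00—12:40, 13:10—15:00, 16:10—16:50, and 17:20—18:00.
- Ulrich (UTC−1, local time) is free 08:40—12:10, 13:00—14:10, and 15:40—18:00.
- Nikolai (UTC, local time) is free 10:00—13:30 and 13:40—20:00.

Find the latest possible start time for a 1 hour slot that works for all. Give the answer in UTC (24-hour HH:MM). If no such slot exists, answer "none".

12:10

Vera → UTC: 09:00–11:40, 12:10–14:00, 15:10–15:50, 16:20–17:00.
Ulrich → UTC: 09:40–13:10, 14:00–15:10, 16:40–19:00.
Nikolai → UTC: 10:00–13:30, 13:40–20:00.
Vera ∩ Ulrich: 09:40–11:40, 12:10–13:10, 16:40–17:00.
Vera ∩ Ulrich ∩ Nikolai: 10:00–11:40, 12:10–13:10, 16:40–17:00.
Windows ≥ 60 min: 10:00–11:40, 12:10–13:10.
Latest start in the last window 12:10–13:10 is 13:10 − 60 min = 12:10.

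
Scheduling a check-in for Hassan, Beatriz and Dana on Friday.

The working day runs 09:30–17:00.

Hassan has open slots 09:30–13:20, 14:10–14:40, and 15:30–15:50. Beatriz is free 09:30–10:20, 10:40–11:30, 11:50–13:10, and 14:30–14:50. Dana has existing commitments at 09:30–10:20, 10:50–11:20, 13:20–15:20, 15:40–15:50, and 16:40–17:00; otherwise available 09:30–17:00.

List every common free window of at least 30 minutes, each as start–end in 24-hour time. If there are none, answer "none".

Dana free within 09:30–17:00: 10:20–10:50, 11:20–13:20, 15:20–15:40, 15:50–16:40.
Hassan ∩ Beatriz: 09:30–10:20, 10:40–11:30, 11:50–13:10, 14:30–14:40.
Hassan ∩ Beatriz ∩ Dana: 10:40–10:50, 11:20–11:30, 11:50–13:10.
Windows ≥ 30 min: 11:50–13:10.

11:50–13:10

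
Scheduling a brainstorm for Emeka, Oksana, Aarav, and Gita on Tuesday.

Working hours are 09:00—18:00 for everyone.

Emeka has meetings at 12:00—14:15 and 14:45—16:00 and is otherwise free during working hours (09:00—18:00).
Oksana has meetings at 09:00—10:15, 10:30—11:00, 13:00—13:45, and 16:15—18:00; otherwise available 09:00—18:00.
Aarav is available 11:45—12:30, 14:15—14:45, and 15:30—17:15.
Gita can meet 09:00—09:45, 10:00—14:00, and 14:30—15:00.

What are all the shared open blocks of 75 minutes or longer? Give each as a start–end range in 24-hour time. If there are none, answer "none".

Emeka free within 09:00–18:00: 09:00–12:00, 14:15–14:45, 16:00–18:00.
Oksana free within 09:00–18:00: 10:15–10:30, 11:00–13:00, 13:45–16:15.
Emeka ∩ Oksana: 10:15–10:30, 11:00–12:00, 14:15–14:45, 16:00–16:15.
Emeka ∩ Oksana ∩ Aarav: 11:45–12:00, 14:15–14:45, 16:00–16:15.
Emeka ∩ Oksana ∩ Aarav ∩ Gita: 11:45–12:00, 14:30–14:45.
Windows ≥ 75 min: (none).

none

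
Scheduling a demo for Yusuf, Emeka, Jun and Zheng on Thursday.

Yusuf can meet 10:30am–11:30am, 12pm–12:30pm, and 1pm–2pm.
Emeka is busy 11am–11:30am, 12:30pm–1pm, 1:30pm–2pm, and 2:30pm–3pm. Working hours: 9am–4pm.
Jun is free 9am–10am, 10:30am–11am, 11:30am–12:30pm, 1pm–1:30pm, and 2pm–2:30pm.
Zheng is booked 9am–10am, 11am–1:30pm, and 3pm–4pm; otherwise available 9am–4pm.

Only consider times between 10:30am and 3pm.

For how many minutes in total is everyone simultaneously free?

Emeka free within 09:00–16:00: 09:00–11:00, 11:30–12:30, 13:00–13:30, 14:00–14:30, 15:00–16:00.
Zheng free within 09:00–16:00: 10:00–11:00, 13:30–15:00.
Yusuf ∩ Emeka: 10:30–11:00, 12:00–12:30, 13:00–13:30.
Yusuf ∩ Emeka ∩ Jun: 10:30–11:00, 12:00–12:30, 13:00–13:30.
Yusuf ∩ Emeka ∩ Jun ∩ Zheng: 10:30–11:00.
Restricted to 10:30–15:00: 10:30–11:00.
Total common minutes: 30.

30 minutes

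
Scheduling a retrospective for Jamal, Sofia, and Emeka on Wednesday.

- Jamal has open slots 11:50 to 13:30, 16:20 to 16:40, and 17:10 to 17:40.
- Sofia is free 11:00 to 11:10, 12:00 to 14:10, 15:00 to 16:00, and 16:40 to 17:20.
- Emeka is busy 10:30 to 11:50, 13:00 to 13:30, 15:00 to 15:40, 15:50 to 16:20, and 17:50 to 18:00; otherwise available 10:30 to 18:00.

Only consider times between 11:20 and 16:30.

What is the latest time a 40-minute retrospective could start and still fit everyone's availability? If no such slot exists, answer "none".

Emeka free within 10:30–18:00: 11:50–13:00, 13:30–15:00, 15:40–15:50, 16:20–17:50.
Jamal ∩ Sofia: 12:00–13:30, 17:10–17:20.
Jamal ∩ Sofia ∩ Emeka: 12:00–13:00, 17:10–17:20.
Restricted to 11:20–16:30: 12:00–13:00.
Windows ≥ 40 min: 12:00–13:00.
Latest start in the last window 12:00–13:00 is 13:00 − 40 min = 12:20.

12:20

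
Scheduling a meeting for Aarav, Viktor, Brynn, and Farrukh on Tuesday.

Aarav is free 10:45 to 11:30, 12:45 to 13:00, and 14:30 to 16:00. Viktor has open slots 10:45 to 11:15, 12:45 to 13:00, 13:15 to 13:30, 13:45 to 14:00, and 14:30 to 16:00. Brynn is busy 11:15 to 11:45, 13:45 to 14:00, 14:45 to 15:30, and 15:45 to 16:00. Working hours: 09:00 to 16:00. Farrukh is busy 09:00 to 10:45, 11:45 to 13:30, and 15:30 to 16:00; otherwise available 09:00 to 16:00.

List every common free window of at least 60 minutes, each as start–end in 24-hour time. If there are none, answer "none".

none

Brynn free within 09:00–16:00: 09:00–11:15, 11:45–13:45, 14:00–14:45, 15:30–15:45.
Farrukh free within 09:00–16:00: 10:45–11:45, 13:30–15:30.
Aarav ∩ Viktor: 10:45–11:15, 12:45–13:00, 14:30–16:00.
Aarav ∩ Viktor ∩ Brynn: 10:45–11:15, 12:45–13:00, 14:30–14:45, 15:30–15:45.
Aarav ∩ Viktor ∩ Brynn ∩ Farrukh: 10:45–11:15, 14:30–14:45.
Windows ≥ 60 min: (none).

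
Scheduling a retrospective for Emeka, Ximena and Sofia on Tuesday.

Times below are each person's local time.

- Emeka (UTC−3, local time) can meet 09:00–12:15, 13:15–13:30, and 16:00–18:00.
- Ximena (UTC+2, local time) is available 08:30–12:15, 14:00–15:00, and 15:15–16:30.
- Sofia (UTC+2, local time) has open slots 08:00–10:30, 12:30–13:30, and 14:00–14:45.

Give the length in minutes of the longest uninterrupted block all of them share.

45 minutes

Emeka → UTC: 12:00–15:15, 16:15–16:30, 19:00–21:00.
Ximena → UTC: 06:30–10:15, 12:00–13:00, 13:15–14:30.
Sofia → UTC: 06:00–08:30, 10:30–11:30, 12:00–12:45.
Emeka ∩ Ximena: 12:00–13:00, 13:15–14:30.
Emeka ∩ Ximena ∩ Sofia: 12:00–12:45.
Single common window of 45 minutes.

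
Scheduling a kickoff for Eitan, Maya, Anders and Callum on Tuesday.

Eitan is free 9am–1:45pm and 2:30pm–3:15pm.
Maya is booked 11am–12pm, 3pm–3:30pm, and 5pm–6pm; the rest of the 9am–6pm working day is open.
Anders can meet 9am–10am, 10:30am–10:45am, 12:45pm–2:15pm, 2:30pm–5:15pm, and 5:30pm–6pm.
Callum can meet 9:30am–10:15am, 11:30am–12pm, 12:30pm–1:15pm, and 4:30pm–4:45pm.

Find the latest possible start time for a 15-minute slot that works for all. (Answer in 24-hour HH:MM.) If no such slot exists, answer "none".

Maya free within 09:00–18:00: 09:00–11:00, 12:00–15:00, 15:30–17:00.
Eitan ∩ Maya: 09:00–11:00, 12:00–13:45, 14:30–15:00.
Eitan ∩ Maya ∩ Anders: 09:00–10:00, 10:30–10:45, 12:45–13:45, 14:30–15:00.
Eitan ∩ Maya ∩ Anders ∩ Callum: 09:30–10:00, 12:45–13:15.
Windows ≥ 15 min: 09:30–10:00, 12:45–13:15.
Latest start in the last window 12:45–13:15 is 13:15 − 15 min = 13:00.

13:00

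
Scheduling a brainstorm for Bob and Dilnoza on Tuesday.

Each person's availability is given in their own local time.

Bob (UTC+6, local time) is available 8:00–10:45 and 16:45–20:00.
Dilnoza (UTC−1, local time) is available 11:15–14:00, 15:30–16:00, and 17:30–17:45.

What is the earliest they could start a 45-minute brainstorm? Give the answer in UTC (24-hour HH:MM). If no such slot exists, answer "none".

12:15

Bob → UTC: 02:00–04:45, 10:45–14:00.
Dilnoza → UTC: 12:15–15:00, 16:30–17:00, 18:30–18:45.
Bob ∩ Dilnoza: 12:15–14:00.
Windows ≥ 45 min: 12:15–14:00.
Earliest such window starts at 12:15.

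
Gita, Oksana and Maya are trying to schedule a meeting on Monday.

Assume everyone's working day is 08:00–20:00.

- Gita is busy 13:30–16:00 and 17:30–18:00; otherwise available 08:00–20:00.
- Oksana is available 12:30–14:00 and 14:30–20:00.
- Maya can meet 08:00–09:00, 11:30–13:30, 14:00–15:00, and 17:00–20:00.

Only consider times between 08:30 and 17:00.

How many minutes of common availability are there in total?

Gita free within 08:00–20:00: 08:00–13:30, 16:00–17:30, 18:00–20:00.
Gita ∩ Oksana: 12:30–13:30, 16:00–17:30, 18:00–20:00.
Gita ∩ Oksana ∩ Maya: 12:30–13:30, 17:00–17:30, 18:00–20:00.
Restricted to 08:30–17:00: 12:30–13:30.
Total common minutes: 60.

60 minutes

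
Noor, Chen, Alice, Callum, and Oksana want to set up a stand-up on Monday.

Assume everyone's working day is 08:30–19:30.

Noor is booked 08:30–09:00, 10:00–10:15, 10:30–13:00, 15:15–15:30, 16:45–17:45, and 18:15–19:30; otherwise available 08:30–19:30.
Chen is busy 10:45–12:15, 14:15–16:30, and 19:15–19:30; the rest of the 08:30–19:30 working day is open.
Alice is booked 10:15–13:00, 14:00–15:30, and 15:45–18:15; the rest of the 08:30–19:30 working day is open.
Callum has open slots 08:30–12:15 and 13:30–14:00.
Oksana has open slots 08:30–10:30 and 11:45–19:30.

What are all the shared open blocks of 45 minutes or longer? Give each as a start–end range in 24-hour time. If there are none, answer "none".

Noor free within 08:30–19:30: 09:00–10:00, 10:15–10:30, 13:00–15:15, 15:30–16:45, 17:45–18:15.
Chen free within 08:30–19:30: 08:30–10:45, 12:15–14:15, 16:30–19:15.
Alice free within 08:30–19:30: 08:30–10:15, 13:00–14:00, 15:30–15:45, 18:15–19:30.
Noor ∩ Chen: 09:00–10:00, 10:15–10:30, 13:00–14:15, 16:30–16:45, 17:45–18:15.
Noor ∩ Chen ∩ Alice: 09:00–10:00, 13:00–14:00.
Noor ∩ Chen ∩ Alice ∩ Callum: 09:00–10:00, 13:30–14:00.
Noor ∩ Chen ∩ Alice ∩ Callum ∩ Oksana: 09:00–10:00, 13:30–14:00.
Windows ≥ 45 min: 09:00–10:00.

09:00–10:00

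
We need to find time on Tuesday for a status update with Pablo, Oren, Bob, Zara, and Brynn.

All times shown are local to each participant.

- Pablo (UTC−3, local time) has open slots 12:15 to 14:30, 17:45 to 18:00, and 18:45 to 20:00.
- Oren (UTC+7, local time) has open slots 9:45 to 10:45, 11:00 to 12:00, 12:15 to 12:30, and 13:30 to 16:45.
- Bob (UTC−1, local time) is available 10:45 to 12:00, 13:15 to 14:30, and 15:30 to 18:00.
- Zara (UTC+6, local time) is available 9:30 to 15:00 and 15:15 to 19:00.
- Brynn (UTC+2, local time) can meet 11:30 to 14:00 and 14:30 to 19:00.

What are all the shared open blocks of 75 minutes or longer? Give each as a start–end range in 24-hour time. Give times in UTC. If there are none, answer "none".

Pablo → UTC: 15:15–17:30, 20:45–21:00, 21:45–23:00.
Oren → UTC: 02:45–03:45, 04:00–05:00, 05:15–05:30, 06:30–09:45.
Bob → UTC: 11:45–13:00, 14:15–15:30, 16:30–19:00.
Zara → UTC: 03:30–09:00, 09:15–13:00.
Brynn → UTC: 09:30–12:00, 12:30–17:00.
Pablo ∩ Oren: (none).
Pablo ∩ Oren ∩ Bob: (none).
Pablo ∩ Oren ∩ Bob ∩ Zara: (none).
Pablo ∩ Oren ∩ Bob ∩ Zara ∩ Brynn: (none).
Windows ≥ 75 min: (none).

none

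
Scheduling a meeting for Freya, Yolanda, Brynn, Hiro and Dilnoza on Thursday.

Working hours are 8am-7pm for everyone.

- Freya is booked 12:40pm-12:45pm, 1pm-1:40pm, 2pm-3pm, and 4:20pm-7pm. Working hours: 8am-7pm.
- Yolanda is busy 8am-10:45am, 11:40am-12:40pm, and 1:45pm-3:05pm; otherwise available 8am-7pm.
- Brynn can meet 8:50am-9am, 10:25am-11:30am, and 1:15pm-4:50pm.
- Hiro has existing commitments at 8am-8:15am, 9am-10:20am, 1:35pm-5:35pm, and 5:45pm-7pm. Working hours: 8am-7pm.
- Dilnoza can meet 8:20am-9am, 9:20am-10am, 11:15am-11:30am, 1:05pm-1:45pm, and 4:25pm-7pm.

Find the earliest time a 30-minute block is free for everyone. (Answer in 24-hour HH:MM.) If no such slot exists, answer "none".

Freya free within 08:00–19:00: 08:00–12:40, 12:45–13:00, 13:40–14:00, 15:00–16:20.
Yolanda free within 08:00–19:00: 10:45–11:40, 12:40–13:45, 15:05–19:00.
Hiro free within 08:00–19:00: 08:15–09:00, 10:20–13:35, 17:35–17:45.
Freya ∩ Yolanda: 10:45–11:40, 12:45–13:00, 13:40–13:45, 15:05–16:20.
Freya ∩ Yolanda ∩ Brynn: 10:45–11:30, 13:40–13:45, 15:05–16:20.
Freya ∩ Yolanda ∩ Brynn ∩ Hiro: 10:45–11:30.
Freya ∩ Yolanda ∩ Brynn ∩ Hiro ∩ Dilnoza: 11:15–11:30.
Windows ≥ 30 min: (none).

none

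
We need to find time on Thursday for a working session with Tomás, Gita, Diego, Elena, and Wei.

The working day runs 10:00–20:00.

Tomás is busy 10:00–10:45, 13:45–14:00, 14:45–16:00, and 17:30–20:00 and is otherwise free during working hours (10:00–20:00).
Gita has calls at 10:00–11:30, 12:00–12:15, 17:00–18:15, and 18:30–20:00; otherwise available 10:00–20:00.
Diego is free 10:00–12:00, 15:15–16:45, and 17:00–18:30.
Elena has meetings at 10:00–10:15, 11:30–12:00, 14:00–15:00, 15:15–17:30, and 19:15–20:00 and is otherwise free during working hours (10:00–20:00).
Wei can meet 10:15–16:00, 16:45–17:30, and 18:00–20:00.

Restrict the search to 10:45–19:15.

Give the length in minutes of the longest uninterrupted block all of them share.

Tomás free within 10:00–20:00: 10:45–13:45, 14:00–14:45, 16:00–17:30.
Gita free within 10:00–20:00: 11:30–12:00, 12:15–17:00, 18:15–18:30.
Elena free within 10:00–20:00: 10:15–11:30, 12:00–14:00, 15:00–15:15, 17:30–19:15.
Tomás ∩ Gita: 11:30–12:00, 12:15–13:45, 14:00–14:45, 16:00–17:00.
Tomás ∩ Gita ∩ Diego: 11:30–12:00, 16:00–16:45.
Tomás ∩ Gita ∩ Diego ∩ Elena: (none).
Tomás ∩ Gita ∩ Diego ∩ Elena ∩ Wei: (none).
Restricted to 10:45–19:15: (none).
No common window.

0 minutes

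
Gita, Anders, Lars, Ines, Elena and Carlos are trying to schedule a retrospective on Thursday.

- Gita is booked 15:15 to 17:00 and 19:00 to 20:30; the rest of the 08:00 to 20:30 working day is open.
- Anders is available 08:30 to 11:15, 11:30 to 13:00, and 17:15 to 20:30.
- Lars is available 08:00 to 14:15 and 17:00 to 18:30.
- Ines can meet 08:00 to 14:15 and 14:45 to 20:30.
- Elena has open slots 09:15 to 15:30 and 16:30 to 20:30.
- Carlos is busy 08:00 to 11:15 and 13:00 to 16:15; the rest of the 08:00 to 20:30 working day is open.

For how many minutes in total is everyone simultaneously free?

Gita free within 08:00–20:30: 08:00–15:15, 17:00–19:00.
Carlos free within 08:00–20:30: 11:15–13:00, 16:15–20:30.
Gita ∩ Anders: 08:30–11:15, 11:30–13:00, 17:15–19:00.
Gita ∩ Anders ∩ Lars: 08:30–11:15, 11:30–13:00, 17:15–18:30.
Gita ∩ Anders ∩ Lars ∩ Ines: 08:30–11:15, 11:30–13:00, 17:15–18:30.
Gita ∩ Anders ∩ Lars ∩ Ines ∩ Elena: 09:15–11:15, 11:30–13:00, 17:15–18:30.
Gita ∩ Anders ∩ Lars ∩ Ines ∩ Elena ∩ Carlos: 11:30–13:00, 17:15–18:30.
Total common minutes: 90 + 75 = 165.

165 minutes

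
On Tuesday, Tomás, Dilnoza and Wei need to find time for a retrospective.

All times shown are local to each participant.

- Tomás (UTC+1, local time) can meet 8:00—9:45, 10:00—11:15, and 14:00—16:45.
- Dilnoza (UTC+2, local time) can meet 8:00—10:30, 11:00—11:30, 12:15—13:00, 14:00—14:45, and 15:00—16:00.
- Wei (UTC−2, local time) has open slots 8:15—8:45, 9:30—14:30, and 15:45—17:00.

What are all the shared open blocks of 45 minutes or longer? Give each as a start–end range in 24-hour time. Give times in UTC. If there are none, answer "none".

13:00–14:00

Tomás → UTC: 07:00–08:45, 09:00–10:15, 13:00–15:45.
Dilnoza → UTC: 06:00–08:30, 09:00–09:30, 10:15–11:00, 12:00–12:45, 13:00–14:00.
Wei → UTC: 10:15–10:45, 11:30–16:30, 17:45–19:00.
Tomás ∩ Dilnoza: 07:00–08:30, 09:00–09:30, 13:00–14:00.
Tomás ∩ Dilnoza ∩ Wei: 13:00–14:00.
Windows ≥ 45 min: 13:00–14:00.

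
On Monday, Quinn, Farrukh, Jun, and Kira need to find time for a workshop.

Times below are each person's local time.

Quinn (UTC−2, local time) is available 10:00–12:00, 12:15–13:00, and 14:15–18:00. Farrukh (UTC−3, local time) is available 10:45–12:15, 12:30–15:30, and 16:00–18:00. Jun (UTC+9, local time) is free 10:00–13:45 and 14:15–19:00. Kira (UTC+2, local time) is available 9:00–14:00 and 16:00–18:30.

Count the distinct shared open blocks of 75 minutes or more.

0

Quinn → UTC: 12:00–14:00, 14:15–15:00, 16:15–20:00.
Farrukh → UTC: 13:45–15:15, 15:30–18:30, 19:00–21:00.
Jun → UTC: 01:00–04:45, 05:15–10:00.
Kira → UTC: 07:00–12:00, 14:00–16:30.
Quinn ∩ Farrukh: 13:45–14:00, 14:15–15:00, 16:15–18:30, 19:00–20:00.
Quinn ∩ Farrukh ∩ Jun: (none).
Quinn ∩ Farrukh ∩ Jun ∩ Kira: (none).
Windows ≥ 75 min: (none).
That's 0 windows.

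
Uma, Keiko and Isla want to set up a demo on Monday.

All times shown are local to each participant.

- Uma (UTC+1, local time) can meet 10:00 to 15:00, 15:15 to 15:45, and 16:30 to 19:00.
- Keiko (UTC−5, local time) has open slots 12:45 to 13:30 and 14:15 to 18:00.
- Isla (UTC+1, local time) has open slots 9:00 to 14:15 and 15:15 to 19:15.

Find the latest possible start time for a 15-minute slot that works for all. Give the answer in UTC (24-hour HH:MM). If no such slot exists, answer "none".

17:45

Uma → UTC: 09:00–14:00, 14:15–14:45, 15:30–18:00.
Keiko → UTC: 17:45–18:30, 19:15–23:00.
Isla → UTC: 08:00–13:15, 14:15–18:15.
Uma ∩ Keiko: 17:45–18:00.
Uma ∩ Keiko ∩ Isla: 17:45–18:00.
Windows ≥ 15 min: 17:45–18:00.
Latest start in the last window 17:45–18:00 is 18:00 − 15 min = 17:45.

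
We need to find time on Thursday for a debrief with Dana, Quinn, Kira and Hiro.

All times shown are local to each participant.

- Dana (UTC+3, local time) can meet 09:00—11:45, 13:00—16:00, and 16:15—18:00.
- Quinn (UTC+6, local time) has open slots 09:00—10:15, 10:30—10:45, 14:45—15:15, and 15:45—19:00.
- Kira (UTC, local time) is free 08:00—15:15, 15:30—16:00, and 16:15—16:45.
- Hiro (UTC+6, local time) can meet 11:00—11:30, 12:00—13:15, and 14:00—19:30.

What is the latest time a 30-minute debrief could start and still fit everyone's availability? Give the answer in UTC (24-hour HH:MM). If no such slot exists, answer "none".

Dana → UTC: 06:00–08:45, 10:00–13:00, 13:15–15:00.
Quinn → UTC: 03:00–04:15, 04:30–04:45, 08:45–09:15, 09:45–13:00.
Kira → UTC: 08:00–15:15, 15:30–16:00, 16:15–16:45.
Hiro → UTC: 05:00–05:30, 06:00–07:15, 08:00–13:30.
Dana ∩ Quinn: 10:00–13:00.
Dana ∩ Quinn ∩ Kira: 10:00–13:00.
Dana ∩ Quinn ∩ Kira ∩ Hiro: 10:00–13:00.
Windows ≥ 30 min: 10:00–13:00.
Latest start in the last window 10:00–13:00 is 13:00 − 30 min = 12:30.

12:30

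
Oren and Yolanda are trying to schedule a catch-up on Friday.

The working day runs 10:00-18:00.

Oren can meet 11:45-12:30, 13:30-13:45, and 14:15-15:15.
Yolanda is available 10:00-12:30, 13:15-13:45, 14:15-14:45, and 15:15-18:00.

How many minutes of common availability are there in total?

90 minutes

Oren ∩ Yolanda: 11:45–12:30, 13:30–13:45, 14:15–14:45.
Total common minutes: 45 + 15 + 30 = 90.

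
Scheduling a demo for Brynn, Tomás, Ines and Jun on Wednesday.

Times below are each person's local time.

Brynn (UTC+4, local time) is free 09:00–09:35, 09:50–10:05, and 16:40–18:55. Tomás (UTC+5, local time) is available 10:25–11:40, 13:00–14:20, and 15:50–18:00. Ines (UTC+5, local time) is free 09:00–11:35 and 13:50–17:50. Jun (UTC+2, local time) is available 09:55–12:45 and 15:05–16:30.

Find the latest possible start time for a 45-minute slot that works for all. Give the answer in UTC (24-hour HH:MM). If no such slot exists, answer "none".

none

Brynn → UTC: 05:00–05:35, 05:50–06:05, 12:40–14:55.
Tomás → UTC: 05:25–06:40, 08:00–09:20, 10:50–13:00.
Ines → UTC: 04:00–06:35, 08:50–12:50.
Jun → UTC: 07:55–10:45, 13:05–14:30.
Brynn ∩ Tomás: 05:25–05:35, 05:50–06:05, 12:40–13:00.
Brynn ∩ Tomás ∩ Ines: 05:25–05:35, 05:50–06:05, 12:40–12:50.
Brynn ∩ Tomás ∩ Ines ∩ Jun: (none).
Windows ≥ 45 min: (none).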